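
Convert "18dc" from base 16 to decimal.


Input: "18dc" in base 16
Positional expansion:
  Digit '1' (value 1) x 16^3 = 4096
  Digit '8' (value 8) x 16^2 = 2048
  Digit 'd' (value 13) x 16^1 = 208
  Digit 'c' (value 12) x 16^0 = 12
Sum = 6364

6364


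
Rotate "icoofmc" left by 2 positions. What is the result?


Input: "icoofmc", rotate left by 2
First 2 characters: "ic"
Remaining characters: "oofmc"
Concatenate remaining + first: "oofmc" + "ic" = "oofmcic"

oofmcic


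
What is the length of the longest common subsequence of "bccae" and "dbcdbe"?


LCS of "bccae" and "dbcdbe"
DP table:
           d    b    c    d    b    e
      0    0    0    0    0    0    0
  b   0    0    1    1    1    1    1
  c   0    0    1    2    2    2    2
  c   0    0    1    2    2    2    2
  a   0    0    1    2    2    2    2
  e   0    0    1    2    2    2    3
LCS length = dp[5][6] = 3

3


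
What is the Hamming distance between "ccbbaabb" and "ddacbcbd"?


Comparing "ccbbaabb" and "ddacbcbd" position by position:
  Position 0: 'c' vs 'd' => differ
  Position 1: 'c' vs 'd' => differ
  Position 2: 'b' vs 'a' => differ
  Position 3: 'b' vs 'c' => differ
  Position 4: 'a' vs 'b' => differ
  Position 5: 'a' vs 'c' => differ
  Position 6: 'b' vs 'b' => same
  Position 7: 'b' vs 'd' => differ
Total differences (Hamming distance): 7

7


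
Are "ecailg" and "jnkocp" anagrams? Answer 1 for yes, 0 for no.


Strings: "ecailg", "jnkocp"
Sorted first:  acegil
Sorted second: cjknop
Differ at position 0: 'a' vs 'c' => not anagrams

0


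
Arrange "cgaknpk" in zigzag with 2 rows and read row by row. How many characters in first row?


Zigzag "cgaknpk" into 2 rows:
Placing characters:
  'c' => row 0
  'g' => row 1
  'a' => row 0
  'k' => row 1
  'n' => row 0
  'p' => row 1
  'k' => row 0
Rows:
  Row 0: "cank"
  Row 1: "gkp"
First row length: 4

4


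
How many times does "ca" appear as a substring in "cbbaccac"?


Searching for "ca" in "cbbaccac"
Scanning each position:
  Position 0: "cb" => no
  Position 1: "bb" => no
  Position 2: "ba" => no
  Position 3: "ac" => no
  Position 4: "cc" => no
  Position 5: "ca" => MATCH
  Position 6: "ac" => no
Total occurrences: 1

1


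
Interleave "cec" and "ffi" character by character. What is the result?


Interleaving "cec" and "ffi":
  Position 0: 'c' from first, 'f' from second => "cf"
  Position 1: 'e' from first, 'f' from second => "ef"
  Position 2: 'c' from first, 'i' from second => "ci"
Result: cfefci

cfefci


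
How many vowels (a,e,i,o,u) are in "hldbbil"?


Input: hldbbil
Checking each character:
  'h' at position 0: consonant
  'l' at position 1: consonant
  'd' at position 2: consonant
  'b' at position 3: consonant
  'b' at position 4: consonant
  'i' at position 5: vowel (running total: 1)
  'l' at position 6: consonant
Total vowels: 1

1


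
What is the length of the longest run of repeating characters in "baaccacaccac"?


Input: "baaccacaccac"
Scanning for longest run:
  Position 1 ('a'): new char, reset run to 1
  Position 2 ('a'): continues run of 'a', length=2
  Position 3 ('c'): new char, reset run to 1
  Position 4 ('c'): continues run of 'c', length=2
  Position 5 ('a'): new char, reset run to 1
  Position 6 ('c'): new char, reset run to 1
  Position 7 ('a'): new char, reset run to 1
  Position 8 ('c'): new char, reset run to 1
  Position 9 ('c'): continues run of 'c', length=2
  Position 10 ('a'): new char, reset run to 1
  Position 11 ('c'): new char, reset run to 1
Longest run: 'a' with length 2

2


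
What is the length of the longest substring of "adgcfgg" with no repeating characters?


Input: "adgcfgg"
Sliding window (track last position of each char):
  Position 0 ('a'): window [0,0] length 1 -- new best
  Position 1 ('d'): window [0,1] length 2 -- new best
  Position 2 ('g'): window [0,2] length 3 -- new best
  Position 3 ('c'): window [0,3] length 4 -- new best
  Position 4 ('f'): window [0,4] length 5 -- new best
  Position 5 ('g'): repeat (last at 2), move window start to 3
  Position 5 ('g'): window [3,5] length 3
  Position 6 ('g'): repeat (last at 5), move window start to 6
  Position 6 ('g'): window [6,6] length 1
Longest substring with no repeats: "adgcf" with length 5

5


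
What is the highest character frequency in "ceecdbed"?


Input: ceecdbed
Character counts:
  'b': 1
  'c': 2
  'd': 2
  'e': 3
Maximum frequency: 3

3


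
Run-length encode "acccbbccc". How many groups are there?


Input: acccbbccc
Scanning for consecutive runs:
  Group 1: 'a' x 1 (positions 0-0)
  Group 2: 'c' x 3 (positions 1-3)
  Group 3: 'b' x 2 (positions 4-5)
  Group 4: 'c' x 3 (positions 6-8)
Total groups: 4

4


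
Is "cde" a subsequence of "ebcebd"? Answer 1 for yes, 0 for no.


Check if "cde" is a subsequence of "ebcebd"
Greedy scan:
  Position 0 ('e'): no match needed
  Position 1 ('b'): no match needed
  Position 2 ('c'): matches sub[0] = 'c'
  Position 3 ('e'): no match needed
  Position 4 ('b'): no match needed
  Position 5 ('d'): matches sub[1] = 'd'
Only matched 2/3 characters => not a subsequence

0


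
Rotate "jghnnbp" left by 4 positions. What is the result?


Input: "jghnnbp", rotate left by 4
First 4 characters: "jghn"
Remaining characters: "nbp"
Concatenate remaining + first: "nbp" + "jghn" = "nbpjghn"

nbpjghn


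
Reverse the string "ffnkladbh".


Input: ffnkladbh
Reading characters right to left:
  Position 8: 'h'
  Position 7: 'b'
  Position 6: 'd'
  Position 5: 'a'
  Position 4: 'l'
  Position 3: 'k'
  Position 2: 'n'
  Position 1: 'f'
  Position 0: 'f'
Reversed: hbdalknff

hbdalknff


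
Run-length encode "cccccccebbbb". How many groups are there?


Input: cccccccebbbb
Scanning for consecutive runs:
  Group 1: 'c' x 7 (positions 0-6)
  Group 2: 'e' x 1 (positions 7-7)
  Group 3: 'b' x 4 (positions 8-11)
Total groups: 3

3


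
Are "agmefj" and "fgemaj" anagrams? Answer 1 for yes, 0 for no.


Strings: "agmefj", "fgemaj"
Sorted first:  aefgjm
Sorted second: aefgjm
Sorted forms match => anagrams

1


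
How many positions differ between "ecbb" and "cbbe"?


Comparing "ecbb" and "cbbe" position by position:
  Position 0: 'e' vs 'c' => DIFFER
  Position 1: 'c' vs 'b' => DIFFER
  Position 2: 'b' vs 'b' => same
  Position 3: 'b' vs 'e' => DIFFER
Positions that differ: 3

3


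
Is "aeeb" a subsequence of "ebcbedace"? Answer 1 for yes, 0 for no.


Check if "aeeb" is a subsequence of "ebcbedace"
Greedy scan:
  Position 0 ('e'): no match needed
  Position 1 ('b'): no match needed
  Position 2 ('c'): no match needed
  Position 3 ('b'): no match needed
  Position 4 ('e'): no match needed
  Position 5 ('d'): no match needed
  Position 6 ('a'): matches sub[0] = 'a'
  Position 7 ('c'): no match needed
  Position 8 ('e'): matches sub[1] = 'e'
Only matched 2/4 characters => not a subsequence

0


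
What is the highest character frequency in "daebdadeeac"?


Input: daebdadeeac
Character counts:
  'a': 3
  'b': 1
  'c': 1
  'd': 3
  'e': 3
Maximum frequency: 3

3


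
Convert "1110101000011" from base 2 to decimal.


Input: "1110101000011" in base 2
Positional expansion:
  Digit '1' (value 1) x 2^12 = 4096
  Digit '1' (value 1) x 2^11 = 2048
  Digit '1' (value 1) x 2^10 = 1024
  Digit '0' (value 0) x 2^9 = 0
  Digit '1' (value 1) x 2^8 = 256
  Digit '0' (value 0) x 2^7 = 0
  Digit '1' (value 1) x 2^6 = 64
  Digit '0' (value 0) x 2^5 = 0
  Digit '0' (value 0) x 2^4 = 0
  Digit '0' (value 0) x 2^3 = 0
  Digit '0' (value 0) x 2^2 = 0
  Digit '1' (value 1) x 2^1 = 2
  Digit '1' (value 1) x 2^0 = 1
Sum = 7491

7491


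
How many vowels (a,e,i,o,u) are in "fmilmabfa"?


Input: fmilmabfa
Checking each character:
  'f' at position 0: consonant
  'm' at position 1: consonant
  'i' at position 2: vowel (running total: 1)
  'l' at position 3: consonant
  'm' at position 4: consonant
  'a' at position 5: vowel (running total: 2)
  'b' at position 6: consonant
  'f' at position 7: consonant
  'a' at position 8: vowel (running total: 3)
Total vowels: 3

3


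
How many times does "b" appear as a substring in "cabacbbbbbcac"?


Searching for "b" in "cabacbbbbbcac"
Scanning each position:
  Position 0: "c" => no
  Position 1: "a" => no
  Position 2: "b" => MATCH
  Position 3: "a" => no
  Position 4: "c" => no
  Position 5: "b" => MATCH
  Position 6: "b" => MATCH
  Position 7: "b" => MATCH
  Position 8: "b" => MATCH
  Position 9: "b" => MATCH
  Position 10: "c" => no
  Position 11: "a" => no
  Position 12: "c" => no
Total occurrences: 6

6


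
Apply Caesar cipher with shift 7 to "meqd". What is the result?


Caesar cipher: shift "meqd" by 7
  'm' (pos 12) + 7 = pos 19 = 't'
  'e' (pos 4) + 7 = pos 11 = 'l'
  'q' (pos 16) + 7 = pos 23 = 'x'
  'd' (pos 3) + 7 = pos 10 = 'k'
Result: tlxk

tlxk


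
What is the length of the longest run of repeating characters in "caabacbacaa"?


Input: "caabacbacaa"
Scanning for longest run:
  Position 1 ('a'): new char, reset run to 1
  Position 2 ('a'): continues run of 'a', length=2
  Position 3 ('b'): new char, reset run to 1
  Position 4 ('a'): new char, reset run to 1
  Position 5 ('c'): new char, reset run to 1
  Position 6 ('b'): new char, reset run to 1
  Position 7 ('a'): new char, reset run to 1
  Position 8 ('c'): new char, reset run to 1
  Position 9 ('a'): new char, reset run to 1
  Position 10 ('a'): continues run of 'a', length=2
Longest run: 'a' with length 2

2


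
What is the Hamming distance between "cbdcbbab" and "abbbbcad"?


Comparing "cbdcbbab" and "abbbbcad" position by position:
  Position 0: 'c' vs 'a' => differ
  Position 1: 'b' vs 'b' => same
  Position 2: 'd' vs 'b' => differ
  Position 3: 'c' vs 'b' => differ
  Position 4: 'b' vs 'b' => same
  Position 5: 'b' vs 'c' => differ
  Position 6: 'a' vs 'a' => same
  Position 7: 'b' vs 'd' => differ
Total differences (Hamming distance): 5

5


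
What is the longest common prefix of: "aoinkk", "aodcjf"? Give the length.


Words: aoinkk, aodcjf
  Position 0: all 'a' => match
  Position 1: all 'o' => match
  Position 2: ('i', 'd') => mismatch, stop
LCP = "ao" (length 2)

2


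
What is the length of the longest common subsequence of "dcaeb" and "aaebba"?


LCS of "dcaeb" and "aaebba"
DP table:
           a    a    e    b    b    a
      0    0    0    0    0    0    0
  d   0    0    0    0    0    0    0
  c   0    0    0    0    0    0    0
  a   0    1    1    1    1    1    1
  e   0    1    1    2    2    2    2
  b   0    1    1    2    3    3    3
LCS length = dp[5][6] = 3

3


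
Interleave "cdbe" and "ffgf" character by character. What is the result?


Interleaving "cdbe" and "ffgf":
  Position 0: 'c' from first, 'f' from second => "cf"
  Position 1: 'd' from first, 'f' from second => "df"
  Position 2: 'b' from first, 'g' from second => "bg"
  Position 3: 'e' from first, 'f' from second => "ef"
Result: cfdfbgef

cfdfbgef


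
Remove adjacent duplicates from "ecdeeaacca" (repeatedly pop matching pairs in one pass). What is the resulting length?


Input: ecdeeaacca
Stack-based adjacent duplicate removal:
  Read 'e': push. Stack: e
  Read 'c': push. Stack: ec
  Read 'd': push. Stack: ecd
  Read 'e': push. Stack: ecde
  Read 'e': matches stack top 'e' => pop. Stack: ecd
  Read 'a': push. Stack: ecda
  Read 'a': matches stack top 'a' => pop. Stack: ecd
  Read 'c': push. Stack: ecdc
  Read 'c': matches stack top 'c' => pop. Stack: ecd
  Read 'a': push. Stack: ecda
Final stack: "ecda" (length 4)

4


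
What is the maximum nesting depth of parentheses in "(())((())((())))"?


Input: "(())((())((())))"
Tracking depth:
  Position 0 '(': depth becomes 1
  Position 1 '(': depth becomes 2
  Position 2 ')': depth becomes 1
  Position 3 ')': depth becomes 0
  Position 4 '(': depth becomes 1
  Position 5 '(': depth becomes 2
  Position 6 '(': depth becomes 3
  Position 7 ')': depth becomes 2
  Position 8 ')': depth becomes 1
  Position 9 '(': depth becomes 2
  Position 10 '(': depth becomes 3
  Position 11 '(': depth becomes 4
  Position 12 ')': depth becomes 3
  Position 13 ')': depth becomes 2
  Position 14 ')': depth becomes 1
  Position 15 ')': depth becomes 0
Maximum depth reached: 4

4


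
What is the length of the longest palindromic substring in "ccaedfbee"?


Input: "ccaedfbee"
Checking substrings for palindromes:
  [0:2] "cc" (len 2) => palindrome
  [7:9] "ee" (len 2) => palindrome
Longest palindromic substring: "cc" with length 2

2


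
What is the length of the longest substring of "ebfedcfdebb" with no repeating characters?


Input: "ebfedcfdebb"
Sliding window (track last position of each char):
  Position 0 ('e'): window [0,0] length 1 -- new best
  Position 1 ('b'): window [0,1] length 2 -- new best
  Position 2 ('f'): window [0,2] length 3 -- new best
  Position 3 ('e'): repeat (last at 0), move window start to 1
  Position 3 ('e'): window [1,3] length 3
  Position 4 ('d'): window [1,4] length 4 -- new best
  Position 5 ('c'): window [1,5] length 5 -- new best
  Position 6 ('f'): repeat (last at 2), move window start to 3
  Position 6 ('f'): window [3,6] length 4
  Position 7 ('d'): repeat (last at 4), move window start to 5
  Position 7 ('d'): window [5,7] length 3
  Position 8 ('e'): window [5,8] length 4
  Position 9 ('b'): window [5,9] length 5
  Position 10 ('b'): repeat (last at 9), move window start to 10
  Position 10 ('b'): window [10,10] length 1
Longest substring with no repeats: "bfedc" with length 5

5


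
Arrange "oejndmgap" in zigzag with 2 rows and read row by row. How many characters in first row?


Zigzag "oejndmgap" into 2 rows:
Placing characters:
  'o' => row 0
  'e' => row 1
  'j' => row 0
  'n' => row 1
  'd' => row 0
  'm' => row 1
  'g' => row 0
  'a' => row 1
  'p' => row 0
Rows:
  Row 0: "ojdgp"
  Row 1: "enma"
First row length: 5

5


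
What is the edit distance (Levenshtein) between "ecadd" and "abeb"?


Computing edit distance: "ecadd" -> "abeb"
DP table:
           a    b    e    b
      0    1    2    3    4
  e   1    1    2    2    3
  c   2    2    2    3    3
  a   3    2    3    3    4
  d   4    3    3    4    4
  d   5    4    4    4    5
Edit distance = dp[5][4] = 5

5


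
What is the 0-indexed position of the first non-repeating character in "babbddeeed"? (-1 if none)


Input: babbddeeed
Character frequencies:
  'a': 1
  'b': 3
  'd': 3
  'e': 3
Scanning left to right for freq == 1:
  Position 0 ('b'): freq=3, skip
  Position 1 ('a'): unique! => answer = 1

1


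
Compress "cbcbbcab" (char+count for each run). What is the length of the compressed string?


Input: cbcbbcab
Runs:
  'c' x 1 => "c1"
  'b' x 1 => "b1"
  'c' x 1 => "c1"
  'b' x 2 => "b2"
  'c' x 1 => "c1"
  'a' x 1 => "a1"
  'b' x 1 => "b1"
Compressed: "c1b1c1b2c1a1b1"
Compressed length: 14

14


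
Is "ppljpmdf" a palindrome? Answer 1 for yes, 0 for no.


Input: ppljpmdf
Reversed: fdmpjlpp
  Compare pos 0 ('p') with pos 7 ('f'): MISMATCH
  Compare pos 1 ('p') with pos 6 ('d'): MISMATCH
  Compare pos 2 ('l') with pos 5 ('m'): MISMATCH
  Compare pos 3 ('j') with pos 4 ('p'): MISMATCH
Result: not a palindrome

0


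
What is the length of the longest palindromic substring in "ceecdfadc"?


Input: "ceecdfadc"
Checking substrings for palindromes:
  [0:4] "ceec" (len 4) => palindrome
  [1:3] "ee" (len 2) => palindrome
Longest palindromic substring: "ceec" with length 4

4


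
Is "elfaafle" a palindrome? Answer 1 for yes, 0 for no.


Input: elfaafle
Reversed: elfaafle
  Compare pos 0 ('e') with pos 7 ('e'): match
  Compare pos 1 ('l') with pos 6 ('l'): match
  Compare pos 2 ('f') with pos 5 ('f'): match
  Compare pos 3 ('a') with pos 4 ('a'): match
Result: palindrome

1


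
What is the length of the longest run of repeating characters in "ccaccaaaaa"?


Input: "ccaccaaaaa"
Scanning for longest run:
  Position 1 ('c'): continues run of 'c', length=2
  Position 2 ('a'): new char, reset run to 1
  Position 3 ('c'): new char, reset run to 1
  Position 4 ('c'): continues run of 'c', length=2
  Position 5 ('a'): new char, reset run to 1
  Position 6 ('a'): continues run of 'a', length=2
  Position 7 ('a'): continues run of 'a', length=3
  Position 8 ('a'): continues run of 'a', length=4
  Position 9 ('a'): continues run of 'a', length=5
Longest run: 'a' with length 5

5


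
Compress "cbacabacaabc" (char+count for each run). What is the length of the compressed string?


Input: cbacabacaabc
Runs:
  'c' x 1 => "c1"
  'b' x 1 => "b1"
  'a' x 1 => "a1"
  'c' x 1 => "c1"
  'a' x 1 => "a1"
  'b' x 1 => "b1"
  'a' x 1 => "a1"
  'c' x 1 => "c1"
  'a' x 2 => "a2"
  'b' x 1 => "b1"
  'c' x 1 => "c1"
Compressed: "c1b1a1c1a1b1a1c1a2b1c1"
Compressed length: 22

22


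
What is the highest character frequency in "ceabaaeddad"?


Input: ceabaaeddad
Character counts:
  'a': 4
  'b': 1
  'c': 1
  'd': 3
  'e': 2
Maximum frequency: 4

4


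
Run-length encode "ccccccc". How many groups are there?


Input: ccccccc
Scanning for consecutive runs:
  Group 1: 'c' x 7 (positions 0-6)
Total groups: 1

1


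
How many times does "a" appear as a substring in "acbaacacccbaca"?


Searching for "a" in "acbaacacccbaca"
Scanning each position:
  Position 0: "a" => MATCH
  Position 1: "c" => no
  Position 2: "b" => no
  Position 3: "a" => MATCH
  Position 4: "a" => MATCH
  Position 5: "c" => no
  Position 6: "a" => MATCH
  Position 7: "c" => no
  Position 8: "c" => no
  Position 9: "c" => no
  Position 10: "b" => no
  Position 11: "a" => MATCH
  Position 12: "c" => no
  Position 13: "a" => MATCH
Total occurrences: 6

6


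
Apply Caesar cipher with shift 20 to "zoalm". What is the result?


Caesar cipher: shift "zoalm" by 20
  'z' (pos 25) + 20 = pos 19 = 't'
  'o' (pos 14) + 20 = pos 8 = 'i'
  'a' (pos 0) + 20 = pos 20 = 'u'
  'l' (pos 11) + 20 = pos 5 = 'f'
  'm' (pos 12) + 20 = pos 6 = 'g'
Result: tiufg

tiufg


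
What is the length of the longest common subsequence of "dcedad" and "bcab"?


LCS of "dcedad" and "bcab"
DP table:
           b    c    a    b
      0    0    0    0    0
  d   0    0    0    0    0
  c   0    0    1    1    1
  e   0    0    1    1    1
  d   0    0    1    1    1
  a   0    0    1    2    2
  d   0    0    1    2    2
LCS length = dp[6][4] = 2

2


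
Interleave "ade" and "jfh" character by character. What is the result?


Interleaving "ade" and "jfh":
  Position 0: 'a' from first, 'j' from second => "aj"
  Position 1: 'd' from first, 'f' from second => "df"
  Position 2: 'e' from first, 'h' from second => "eh"
Result: ajdfeh

ajdfeh


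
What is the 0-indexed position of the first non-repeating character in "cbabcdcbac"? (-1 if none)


Input: cbabcdcbac
Character frequencies:
  'a': 2
  'b': 3
  'c': 4
  'd': 1
Scanning left to right for freq == 1:
  Position 0 ('c'): freq=4, skip
  Position 1 ('b'): freq=3, skip
  Position 2 ('a'): freq=2, skip
  Position 3 ('b'): freq=3, skip
  Position 4 ('c'): freq=4, skip
  Position 5 ('d'): unique! => answer = 5

5


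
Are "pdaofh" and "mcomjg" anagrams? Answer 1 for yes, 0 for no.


Strings: "pdaofh", "mcomjg"
Sorted first:  adfhop
Sorted second: cgjmmo
Differ at position 0: 'a' vs 'c' => not anagrams

0


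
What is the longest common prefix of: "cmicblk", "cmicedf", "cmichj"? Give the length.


Words: cmicblk, cmicedf, cmichj
  Position 0: all 'c' => match
  Position 1: all 'm' => match
  Position 2: all 'i' => match
  Position 3: all 'c' => match
  Position 4: ('b', 'e', 'h') => mismatch, stop
LCP = "cmic" (length 4)

4


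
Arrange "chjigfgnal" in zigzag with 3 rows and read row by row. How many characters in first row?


Zigzag "chjigfgnal" into 3 rows:
Placing characters:
  'c' => row 0
  'h' => row 1
  'j' => row 2
  'i' => row 1
  'g' => row 0
  'f' => row 1
  'g' => row 2
  'n' => row 1
  'a' => row 0
  'l' => row 1
Rows:
  Row 0: "cga"
  Row 1: "hifnl"
  Row 2: "jg"
First row length: 3

3


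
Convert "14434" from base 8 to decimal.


Input: "14434" in base 8
Positional expansion:
  Digit '1' (value 1) x 8^4 = 4096
  Digit '4' (value 4) x 8^3 = 2048
  Digit '4' (value 4) x 8^2 = 256
  Digit '3' (value 3) x 8^1 = 24
  Digit '4' (value 4) x 8^0 = 4
Sum = 6428

6428


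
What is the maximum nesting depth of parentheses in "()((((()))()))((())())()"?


Input: "()((((()))()))((())())()"
Tracking depth:
  Position 0 '(': depth becomes 1
  Position 1 ')': depth becomes 0
  Position 2 '(': depth becomes 1
  Position 3 '(': depth becomes 2
  Position 4 '(': depth becomes 3
  Position 5 '(': depth becomes 4
  Position 6 '(': depth becomes 5
  Position 7 ')': depth becomes 4
  Position 8 ')': depth becomes 3
  Position 9 ')': depth becomes 2
  Position 10 '(': depth becomes 3
  Position 11 ')': depth becomes 2
  Position 12 ')': depth becomes 1
  Position 13 ')': depth becomes 0
  Position 14 '(': depth becomes 1
  Position 15 '(': depth becomes 2
  Position 16 '(': depth becomes 3
  Position 17 ')': depth becomes 2
  Position 18 ')': depth becomes 1
  Position 19 '(': depth becomes 2
  Position 20 ')': depth becomes 1
  Position 21 ')': depth becomes 0
  Position 22 '(': depth becomes 1
  Position 23 ')': depth becomes 0
Maximum depth reached: 5

5


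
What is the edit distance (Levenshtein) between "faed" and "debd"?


Computing edit distance: "faed" -> "debd"
DP table:
           d    e    b    d
      0    1    2    3    4
  f   1    1    2    3    4
  a   2    2    2    3    4
  e   3    3    2    3    4
  d   4    3    3    3    3
Edit distance = dp[4][4] = 3

3


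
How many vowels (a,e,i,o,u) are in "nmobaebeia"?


Input: nmobaebeia
Checking each character:
  'n' at position 0: consonant
  'm' at position 1: consonant
  'o' at position 2: vowel (running total: 1)
  'b' at position 3: consonant
  'a' at position 4: vowel (running total: 2)
  'e' at position 5: vowel (running total: 3)
  'b' at position 6: consonant
  'e' at position 7: vowel (running total: 4)
  'i' at position 8: vowel (running total: 5)
  'a' at position 9: vowel (running total: 6)
Total vowels: 6

6


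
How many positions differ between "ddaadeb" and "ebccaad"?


Comparing "ddaadeb" and "ebccaad" position by position:
  Position 0: 'd' vs 'e' => DIFFER
  Position 1: 'd' vs 'b' => DIFFER
  Position 2: 'a' vs 'c' => DIFFER
  Position 3: 'a' vs 'c' => DIFFER
  Position 4: 'd' vs 'a' => DIFFER
  Position 5: 'e' vs 'a' => DIFFER
  Position 6: 'b' vs 'd' => DIFFER
Positions that differ: 7

7


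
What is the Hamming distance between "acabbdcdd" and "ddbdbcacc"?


Comparing "acabbdcdd" and "ddbdbcacc" position by position:
  Position 0: 'a' vs 'd' => differ
  Position 1: 'c' vs 'd' => differ
  Position 2: 'a' vs 'b' => differ
  Position 3: 'b' vs 'd' => differ
  Position 4: 'b' vs 'b' => same
  Position 5: 'd' vs 'c' => differ
  Position 6: 'c' vs 'a' => differ
  Position 7: 'd' vs 'c' => differ
  Position 8: 'd' vs 'c' => differ
Total differences (Hamming distance): 8

8


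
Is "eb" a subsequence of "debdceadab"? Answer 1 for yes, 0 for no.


Check if "eb" is a subsequence of "debdceadab"
Greedy scan:
  Position 0 ('d'): no match needed
  Position 1 ('e'): matches sub[0] = 'e'
  Position 2 ('b'): matches sub[1] = 'b'
  Position 3 ('d'): no match needed
  Position 4 ('c'): no match needed
  Position 5 ('e'): no match needed
  Position 6 ('a'): no match needed
  Position 7 ('d'): no match needed
  Position 8 ('a'): no match needed
  Position 9 ('b'): no match needed
All 2 characters matched => is a subsequence

1


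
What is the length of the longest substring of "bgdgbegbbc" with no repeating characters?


Input: "bgdgbegbbc"
Sliding window (track last position of each char):
  Position 0 ('b'): window [0,0] length 1 -- new best
  Position 1 ('g'): window [0,1] length 2 -- new best
  Position 2 ('d'): window [0,2] length 3 -- new best
  Position 3 ('g'): repeat (last at 1), move window start to 2
  Position 3 ('g'): window [2,3] length 2
  Position 4 ('b'): window [2,4] length 3
  Position 5 ('e'): window [2,5] length 4 -- new best
  Position 6 ('g'): repeat (last at 3), move window start to 4
  Position 6 ('g'): window [4,6] length 3
  Position 7 ('b'): repeat (last at 4), move window start to 5
  Position 7 ('b'): window [5,7] length 3
  Position 8 ('b'): repeat (last at 7), move window start to 8
  Position 8 ('b'): window [8,8] length 1
  Position 9 ('c'): window [8,9] length 2
Longest substring with no repeats: "dgbe" with length 4

4


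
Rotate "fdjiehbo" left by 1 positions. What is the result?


Input: "fdjiehbo", rotate left by 1
First 1 characters: "f"
Remaining characters: "djiehbo"
Concatenate remaining + first: "djiehbo" + "f" = "djiehbof"

djiehbof


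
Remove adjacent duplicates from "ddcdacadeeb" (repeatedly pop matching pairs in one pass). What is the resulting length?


Input: ddcdacadeeb
Stack-based adjacent duplicate removal:
  Read 'd': push. Stack: d
  Read 'd': matches stack top 'd' => pop. Stack: (empty)
  Read 'c': push. Stack: c
  Read 'd': push. Stack: cd
  Read 'a': push. Stack: cda
  Read 'c': push. Stack: cdac
  Read 'a': push. Stack: cdaca
  Read 'd': push. Stack: cdacad
  Read 'e': push. Stack: cdacade
  Read 'e': matches stack top 'e' => pop. Stack: cdacad
  Read 'b': push. Stack: cdacadb
Final stack: "cdacadb" (length 7)

7


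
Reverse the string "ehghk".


Input: ehghk
Reading characters right to left:
  Position 4: 'k'
  Position 3: 'h'
  Position 2: 'g'
  Position 1: 'h'
  Position 0: 'e'
Reversed: khghe

khghe


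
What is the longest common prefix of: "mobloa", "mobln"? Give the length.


Words: mobloa, mobln
  Position 0: all 'm' => match
  Position 1: all 'o' => match
  Position 2: all 'b' => match
  Position 3: all 'l' => match
  Position 4: ('o', 'n') => mismatch, stop
LCP = "mobl" (length 4)

4


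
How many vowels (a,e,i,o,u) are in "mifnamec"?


Input: mifnamec
Checking each character:
  'm' at position 0: consonant
  'i' at position 1: vowel (running total: 1)
  'f' at position 2: consonant
  'n' at position 3: consonant
  'a' at position 4: vowel (running total: 2)
  'm' at position 5: consonant
  'e' at position 6: vowel (running total: 3)
  'c' at position 7: consonant
Total vowels: 3

3


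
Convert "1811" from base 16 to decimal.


Input: "1811" in base 16
Positional expansion:
  Digit '1' (value 1) x 16^3 = 4096
  Digit '8' (value 8) x 16^2 = 2048
  Digit '1' (value 1) x 16^1 = 16
  Digit '1' (value 1) x 16^0 = 1
Sum = 6161

6161


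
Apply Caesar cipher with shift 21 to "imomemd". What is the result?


Caesar cipher: shift "imomemd" by 21
  'i' (pos 8) + 21 = pos 3 = 'd'
  'm' (pos 12) + 21 = pos 7 = 'h'
  'o' (pos 14) + 21 = pos 9 = 'j'
  'm' (pos 12) + 21 = pos 7 = 'h'
  'e' (pos 4) + 21 = pos 25 = 'z'
  'm' (pos 12) + 21 = pos 7 = 'h'
  'd' (pos 3) + 21 = pos 24 = 'y'
Result: dhjhzhy

dhjhzhy


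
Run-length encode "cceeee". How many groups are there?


Input: cceeee
Scanning for consecutive runs:
  Group 1: 'c' x 2 (positions 0-1)
  Group 2: 'e' x 4 (positions 2-5)
Total groups: 2

2


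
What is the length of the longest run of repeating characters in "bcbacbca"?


Input: "bcbacbca"
Scanning for longest run:
  Position 1 ('c'): new char, reset run to 1
  Position 2 ('b'): new char, reset run to 1
  Position 3 ('a'): new char, reset run to 1
  Position 4 ('c'): new char, reset run to 1
  Position 5 ('b'): new char, reset run to 1
  Position 6 ('c'): new char, reset run to 1
  Position 7 ('a'): new char, reset run to 1
Longest run: 'b' with length 1

1


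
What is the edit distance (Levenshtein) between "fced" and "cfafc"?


Computing edit distance: "fced" -> "cfafc"
DP table:
           c    f    a    f    c
      0    1    2    3    4    5
  f   1    1    1    2    3    4
  c   2    1    2    2    3    3
  e   3    2    2    3    3    4
  d   4    3    3    3    4    4
Edit distance = dp[4][5] = 4

4


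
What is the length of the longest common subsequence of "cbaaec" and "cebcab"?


LCS of "cbaaec" and "cebcab"
DP table:
           c    e    b    c    a    b
      0    0    0    0    0    0    0
  c   0    1    1    1    1    1    1
  b   0    1    1    2    2    2    2
  a   0    1    1    2    2    3    3
  a   0    1    1    2    2    3    3
  e   0    1    2    2    2    3    3
  c   0    1    2    2    3    3    3
LCS length = dp[6][6] = 3

3


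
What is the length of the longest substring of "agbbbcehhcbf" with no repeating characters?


Input: "agbbbcehhcbf"
Sliding window (track last position of each char):
  Position 0 ('a'): window [0,0] length 1 -- new best
  Position 1 ('g'): window [0,1] length 2 -- new best
  Position 2 ('b'): window [0,2] length 3 -- new best
  Position 3 ('b'): repeat (last at 2), move window start to 3
  Position 3 ('b'): window [3,3] length 1
  Position 4 ('b'): repeat (last at 3), move window start to 4
  Position 4 ('b'): window [4,4] length 1
  Position 5 ('c'): window [4,5] length 2
  Position 6 ('e'): window [4,6] length 3
  Position 7 ('h'): window [4,7] length 4 -- new best
  Position 8 ('h'): repeat (last at 7), move window start to 8
  Position 8 ('h'): window [8,8] length 1
  Position 9 ('c'): window [8,9] length 2
  Position 10 ('b'): window [8,10] length 3
  Position 11 ('f'): window [8,11] length 4
Longest substring with no repeats: "bceh" with length 4

4


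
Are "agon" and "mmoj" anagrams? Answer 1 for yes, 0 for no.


Strings: "agon", "mmoj"
Sorted first:  agno
Sorted second: jmmo
Differ at position 0: 'a' vs 'j' => not anagrams

0


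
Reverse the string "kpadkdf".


Input: kpadkdf
Reading characters right to left:
  Position 6: 'f'
  Position 5: 'd'
  Position 4: 'k'
  Position 3: 'd'
  Position 2: 'a'
  Position 1: 'p'
  Position 0: 'k'
Reversed: fdkdapk

fdkdapk


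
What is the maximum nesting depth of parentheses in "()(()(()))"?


Input: "()(()(()))"
Tracking depth:
  Position 0 '(': depth becomes 1
  Position 1 ')': depth becomes 0
  Position 2 '(': depth becomes 1
  Position 3 '(': depth becomes 2
  Position 4 ')': depth becomes 1
  Position 5 '(': depth becomes 2
  Position 6 '(': depth becomes 3
  Position 7 ')': depth becomes 2
  Position 8 ')': depth becomes 1
  Position 9 ')': depth becomes 0
Maximum depth reached: 3

3


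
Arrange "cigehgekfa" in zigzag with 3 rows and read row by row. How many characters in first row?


Zigzag "cigehgekfa" into 3 rows:
Placing characters:
  'c' => row 0
  'i' => row 1
  'g' => row 2
  'e' => row 1
  'h' => row 0
  'g' => row 1
  'e' => row 2
  'k' => row 1
  'f' => row 0
  'a' => row 1
Rows:
  Row 0: "chf"
  Row 1: "iegka"
  Row 2: "ge"
First row length: 3

3


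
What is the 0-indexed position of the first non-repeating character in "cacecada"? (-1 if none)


Input: cacecada
Character frequencies:
  'a': 3
  'c': 3
  'd': 1
  'e': 1
Scanning left to right for freq == 1:
  Position 0 ('c'): freq=3, skip
  Position 1 ('a'): freq=3, skip
  Position 2 ('c'): freq=3, skip
  Position 3 ('e'): unique! => answer = 3

3


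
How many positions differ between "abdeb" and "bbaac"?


Comparing "abdeb" and "bbaac" position by position:
  Position 0: 'a' vs 'b' => DIFFER
  Position 1: 'b' vs 'b' => same
  Position 2: 'd' vs 'a' => DIFFER
  Position 3: 'e' vs 'a' => DIFFER
  Position 4: 'b' vs 'c' => DIFFER
Positions that differ: 4

4


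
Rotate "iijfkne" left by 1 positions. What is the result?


Input: "iijfkne", rotate left by 1
First 1 characters: "i"
Remaining characters: "ijfkne"
Concatenate remaining + first: "ijfkne" + "i" = "ijfknei"

ijfknei


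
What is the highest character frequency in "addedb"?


Input: addedb
Character counts:
  'a': 1
  'b': 1
  'd': 3
  'e': 1
Maximum frequency: 3

3


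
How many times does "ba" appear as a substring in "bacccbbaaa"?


Searching for "ba" in "bacccbbaaa"
Scanning each position:
  Position 0: "ba" => MATCH
  Position 1: "ac" => no
  Position 2: "cc" => no
  Position 3: "cc" => no
  Position 4: "cb" => no
  Position 5: "bb" => no
  Position 6: "ba" => MATCH
  Position 7: "aa" => no
  Position 8: "aa" => no
Total occurrences: 2

2


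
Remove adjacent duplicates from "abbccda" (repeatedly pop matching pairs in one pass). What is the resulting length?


Input: abbccda
Stack-based adjacent duplicate removal:
  Read 'a': push. Stack: a
  Read 'b': push. Stack: ab
  Read 'b': matches stack top 'b' => pop. Stack: a
  Read 'c': push. Stack: ac
  Read 'c': matches stack top 'c' => pop. Stack: a
  Read 'd': push. Stack: ad
  Read 'a': push. Stack: ada
Final stack: "ada" (length 3)

3


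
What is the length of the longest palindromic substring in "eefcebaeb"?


Input: "eefcebaeb"
Checking substrings for palindromes:
  [0:2] "ee" (len 2) => palindrome
Longest palindromic substring: "ee" with length 2

2


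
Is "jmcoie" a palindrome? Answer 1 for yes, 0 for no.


Input: jmcoie
Reversed: eiocmj
  Compare pos 0 ('j') with pos 5 ('e'): MISMATCH
  Compare pos 1 ('m') with pos 4 ('i'): MISMATCH
  Compare pos 2 ('c') with pos 3 ('o'): MISMATCH
Result: not a palindrome

0


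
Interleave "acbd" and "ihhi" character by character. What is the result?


Interleaving "acbd" and "ihhi":
  Position 0: 'a' from first, 'i' from second => "ai"
  Position 1: 'c' from first, 'h' from second => "ch"
  Position 2: 'b' from first, 'h' from second => "bh"
  Position 3: 'd' from first, 'i' from second => "di"
Result: aichbhdi

aichbhdi


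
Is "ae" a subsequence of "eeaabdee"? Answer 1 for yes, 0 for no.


Check if "ae" is a subsequence of "eeaabdee"
Greedy scan:
  Position 0 ('e'): no match needed
  Position 1 ('e'): no match needed
  Position 2 ('a'): matches sub[0] = 'a'
  Position 3 ('a'): no match needed
  Position 4 ('b'): no match needed
  Position 5 ('d'): no match needed
  Position 6 ('e'): matches sub[1] = 'e'
  Position 7 ('e'): no match needed
All 2 characters matched => is a subsequence

1


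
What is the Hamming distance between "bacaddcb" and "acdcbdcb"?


Comparing "bacaddcb" and "acdcbdcb" position by position:
  Position 0: 'b' vs 'a' => differ
  Position 1: 'a' vs 'c' => differ
  Position 2: 'c' vs 'd' => differ
  Position 3: 'a' vs 'c' => differ
  Position 4: 'd' vs 'b' => differ
  Position 5: 'd' vs 'd' => same
  Position 6: 'c' vs 'c' => same
  Position 7: 'b' vs 'b' => same
Total differences (Hamming distance): 5

5


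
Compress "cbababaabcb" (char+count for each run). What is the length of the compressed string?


Input: cbababaabcb
Runs:
  'c' x 1 => "c1"
  'b' x 1 => "b1"
  'a' x 1 => "a1"
  'b' x 1 => "b1"
  'a' x 1 => "a1"
  'b' x 1 => "b1"
  'a' x 2 => "a2"
  'b' x 1 => "b1"
  'c' x 1 => "c1"
  'b' x 1 => "b1"
Compressed: "c1b1a1b1a1b1a2b1c1b1"
Compressed length: 20

20


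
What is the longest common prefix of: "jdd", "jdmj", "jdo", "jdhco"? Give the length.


Words: jdd, jdmj, jdo, jdhco
  Position 0: all 'j' => match
  Position 1: all 'd' => match
  Position 2: ('d', 'm', 'o', 'h') => mismatch, stop
LCP = "jd" (length 2)

2


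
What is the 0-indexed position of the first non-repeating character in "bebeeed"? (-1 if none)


Input: bebeeed
Character frequencies:
  'b': 2
  'd': 1
  'e': 4
Scanning left to right for freq == 1:
  Position 0 ('b'): freq=2, skip
  Position 1 ('e'): freq=4, skip
  Position 2 ('b'): freq=2, skip
  Position 3 ('e'): freq=4, skip
  Position 4 ('e'): freq=4, skip
  Position 5 ('e'): freq=4, skip
  Position 6 ('d'): unique! => answer = 6

6


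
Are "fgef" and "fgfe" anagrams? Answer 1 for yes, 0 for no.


Strings: "fgef", "fgfe"
Sorted first:  effg
Sorted second: effg
Sorted forms match => anagrams

1


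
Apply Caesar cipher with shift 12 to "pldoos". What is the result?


Caesar cipher: shift "pldoos" by 12
  'p' (pos 15) + 12 = pos 1 = 'b'
  'l' (pos 11) + 12 = pos 23 = 'x'
  'd' (pos 3) + 12 = pos 15 = 'p'
  'o' (pos 14) + 12 = pos 0 = 'a'
  'o' (pos 14) + 12 = pos 0 = 'a'
  's' (pos 18) + 12 = pos 4 = 'e'
Result: bxpaae

bxpaae


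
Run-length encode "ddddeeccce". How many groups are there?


Input: ddddeeccce
Scanning for consecutive runs:
  Group 1: 'd' x 4 (positions 0-3)
  Group 2: 'e' x 2 (positions 4-5)
  Group 3: 'c' x 3 (positions 6-8)
  Group 4: 'e' x 1 (positions 9-9)
Total groups: 4

4


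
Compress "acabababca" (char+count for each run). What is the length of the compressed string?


Input: acabababca
Runs:
  'a' x 1 => "a1"
  'c' x 1 => "c1"
  'a' x 1 => "a1"
  'b' x 1 => "b1"
  'a' x 1 => "a1"
  'b' x 1 => "b1"
  'a' x 1 => "a1"
  'b' x 1 => "b1"
  'c' x 1 => "c1"
  'a' x 1 => "a1"
Compressed: "a1c1a1b1a1b1a1b1c1a1"
Compressed length: 20

20


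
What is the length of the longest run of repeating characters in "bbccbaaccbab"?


Input: "bbccbaaccbab"
Scanning for longest run:
  Position 1 ('b'): continues run of 'b', length=2
  Position 2 ('c'): new char, reset run to 1
  Position 3 ('c'): continues run of 'c', length=2
  Position 4 ('b'): new char, reset run to 1
  Position 5 ('a'): new char, reset run to 1
  Position 6 ('a'): continues run of 'a', length=2
  Position 7 ('c'): new char, reset run to 1
  Position 8 ('c'): continues run of 'c', length=2
  Position 9 ('b'): new char, reset run to 1
  Position 10 ('a'): new char, reset run to 1
  Position 11 ('b'): new char, reset run to 1
Longest run: 'b' with length 2

2


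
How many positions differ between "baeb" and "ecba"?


Comparing "baeb" and "ecba" position by position:
  Position 0: 'b' vs 'e' => DIFFER
  Position 1: 'a' vs 'c' => DIFFER
  Position 2: 'e' vs 'b' => DIFFER
  Position 3: 'b' vs 'a' => DIFFER
Positions that differ: 4

4


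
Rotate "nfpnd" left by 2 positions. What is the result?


Input: "nfpnd", rotate left by 2
First 2 characters: "nf"
Remaining characters: "pnd"
Concatenate remaining + first: "pnd" + "nf" = "pndnf"

pndnf


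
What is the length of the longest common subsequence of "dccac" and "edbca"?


LCS of "dccac" and "edbca"
DP table:
           e    d    b    c    a
      0    0    0    0    0    0
  d   0    0    1    1    1    1
  c   0    0    1    1    2    2
  c   0    0    1    1    2    2
  a   0    0    1    1    2    3
  c   0    0    1    1    2    3
LCS length = dp[5][5] = 3

3


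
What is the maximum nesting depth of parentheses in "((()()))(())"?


Input: "((()()))(())"
Tracking depth:
  Position 0 '(': depth becomes 1
  Position 1 '(': depth becomes 2
  Position 2 '(': depth becomes 3
  Position 3 ')': depth becomes 2
  Position 4 '(': depth becomes 3
  Position 5 ')': depth becomes 2
  Position 6 ')': depth becomes 1
  Position 7 ')': depth becomes 0
  Position 8 '(': depth becomes 1
  Position 9 '(': depth becomes 2
  Position 10 ')': depth becomes 1
  Position 11 ')': depth becomes 0
Maximum depth reached: 3

3


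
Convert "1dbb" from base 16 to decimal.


Input: "1dbb" in base 16
Positional expansion:
  Digit '1' (value 1) x 16^3 = 4096
  Digit 'd' (value 13) x 16^2 = 3328
  Digit 'b' (value 11) x 16^1 = 176
  Digit 'b' (value 11) x 16^0 = 11
Sum = 7611

7611


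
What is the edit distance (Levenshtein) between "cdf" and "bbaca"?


Computing edit distance: "cdf" -> "bbaca"
DP table:
           b    b    a    c    a
      0    1    2    3    4    5
  c   1    1    2    3    3    4
  d   2    2    2    3    4    4
  f   3    3    3    3    4    5
Edit distance = dp[3][5] = 5

5


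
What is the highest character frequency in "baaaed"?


Input: baaaed
Character counts:
  'a': 3
  'b': 1
  'd': 1
  'e': 1
Maximum frequency: 3

3


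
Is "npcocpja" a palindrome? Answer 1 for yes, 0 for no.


Input: npcocpja
Reversed: ajpcocpn
  Compare pos 0 ('n') with pos 7 ('a'): MISMATCH
  Compare pos 1 ('p') with pos 6 ('j'): MISMATCH
  Compare pos 2 ('c') with pos 5 ('p'): MISMATCH
  Compare pos 3 ('o') with pos 4 ('c'): MISMATCH
Result: not a palindrome

0


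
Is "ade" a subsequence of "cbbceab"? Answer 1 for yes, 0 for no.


Check if "ade" is a subsequence of "cbbceab"
Greedy scan:
  Position 0 ('c'): no match needed
  Position 1 ('b'): no match needed
  Position 2 ('b'): no match needed
  Position 3 ('c'): no match needed
  Position 4 ('e'): no match needed
  Position 5 ('a'): matches sub[0] = 'a'
  Position 6 ('b'): no match needed
Only matched 1/3 characters => not a subsequence

0
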